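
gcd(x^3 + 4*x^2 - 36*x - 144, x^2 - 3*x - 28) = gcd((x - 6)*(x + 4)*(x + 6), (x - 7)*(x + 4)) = x + 4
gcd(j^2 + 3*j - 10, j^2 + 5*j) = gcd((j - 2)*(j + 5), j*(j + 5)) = j + 5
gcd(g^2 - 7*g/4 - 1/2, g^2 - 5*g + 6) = g - 2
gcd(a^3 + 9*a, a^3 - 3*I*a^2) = a^2 - 3*I*a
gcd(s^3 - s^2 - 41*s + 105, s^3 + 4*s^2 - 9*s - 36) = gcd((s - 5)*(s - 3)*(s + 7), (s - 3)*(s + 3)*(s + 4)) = s - 3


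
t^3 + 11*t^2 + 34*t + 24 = (t + 1)*(t + 4)*(t + 6)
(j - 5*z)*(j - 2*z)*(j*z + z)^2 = j^4*z^2 - 7*j^3*z^3 + 2*j^3*z^2 + 10*j^2*z^4 - 14*j^2*z^3 + j^2*z^2 + 20*j*z^4 - 7*j*z^3 + 10*z^4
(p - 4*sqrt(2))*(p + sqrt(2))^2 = p^3 - 2*sqrt(2)*p^2 - 14*p - 8*sqrt(2)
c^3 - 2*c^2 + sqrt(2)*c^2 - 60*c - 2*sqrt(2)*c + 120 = (c - 2)*(c - 5*sqrt(2))*(c + 6*sqrt(2))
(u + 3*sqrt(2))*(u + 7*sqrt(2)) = u^2 + 10*sqrt(2)*u + 42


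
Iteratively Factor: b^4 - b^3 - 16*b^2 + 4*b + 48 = (b - 2)*(b^3 + b^2 - 14*b - 24) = (b - 4)*(b - 2)*(b^2 + 5*b + 6) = (b - 4)*(b - 2)*(b + 3)*(b + 2)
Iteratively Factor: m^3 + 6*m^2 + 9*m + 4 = (m + 4)*(m^2 + 2*m + 1) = (m + 1)*(m + 4)*(m + 1)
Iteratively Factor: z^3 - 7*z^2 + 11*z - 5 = (z - 1)*(z^2 - 6*z + 5) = (z - 1)^2*(z - 5)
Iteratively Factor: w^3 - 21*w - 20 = (w - 5)*(w^2 + 5*w + 4) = (w - 5)*(w + 1)*(w + 4)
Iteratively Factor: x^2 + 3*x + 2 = (x + 2)*(x + 1)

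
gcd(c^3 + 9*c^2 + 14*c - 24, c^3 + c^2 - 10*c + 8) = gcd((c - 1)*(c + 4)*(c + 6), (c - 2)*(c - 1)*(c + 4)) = c^2 + 3*c - 4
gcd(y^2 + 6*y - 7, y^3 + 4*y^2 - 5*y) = y - 1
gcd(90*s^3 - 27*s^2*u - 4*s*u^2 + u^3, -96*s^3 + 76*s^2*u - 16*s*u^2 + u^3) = 6*s - u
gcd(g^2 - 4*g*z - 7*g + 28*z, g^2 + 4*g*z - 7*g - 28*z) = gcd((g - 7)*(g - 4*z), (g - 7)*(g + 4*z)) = g - 7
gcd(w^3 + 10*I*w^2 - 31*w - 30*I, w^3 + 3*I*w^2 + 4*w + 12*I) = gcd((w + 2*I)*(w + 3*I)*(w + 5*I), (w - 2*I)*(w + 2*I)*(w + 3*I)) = w^2 + 5*I*w - 6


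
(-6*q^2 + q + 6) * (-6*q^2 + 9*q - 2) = 36*q^4 - 60*q^3 - 15*q^2 + 52*q - 12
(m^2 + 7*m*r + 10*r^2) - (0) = m^2 + 7*m*r + 10*r^2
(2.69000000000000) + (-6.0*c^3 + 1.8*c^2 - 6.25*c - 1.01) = -6.0*c^3 + 1.8*c^2 - 6.25*c + 1.68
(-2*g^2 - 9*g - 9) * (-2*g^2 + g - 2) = 4*g^4 + 16*g^3 + 13*g^2 + 9*g + 18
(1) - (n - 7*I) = -n + 1 + 7*I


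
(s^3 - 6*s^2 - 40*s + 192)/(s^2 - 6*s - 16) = (s^2 + 2*s - 24)/(s + 2)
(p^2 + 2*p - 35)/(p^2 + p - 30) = (p + 7)/(p + 6)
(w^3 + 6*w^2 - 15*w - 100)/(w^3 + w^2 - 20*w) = (w + 5)/w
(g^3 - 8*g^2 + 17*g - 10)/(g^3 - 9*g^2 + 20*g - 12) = (g - 5)/(g - 6)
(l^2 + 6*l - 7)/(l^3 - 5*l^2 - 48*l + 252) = (l - 1)/(l^2 - 12*l + 36)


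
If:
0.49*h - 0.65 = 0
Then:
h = 1.33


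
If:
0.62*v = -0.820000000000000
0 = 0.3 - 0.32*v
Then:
No Solution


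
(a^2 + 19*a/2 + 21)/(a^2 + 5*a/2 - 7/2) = (a + 6)/(a - 1)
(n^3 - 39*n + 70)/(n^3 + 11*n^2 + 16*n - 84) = (n - 5)/(n + 6)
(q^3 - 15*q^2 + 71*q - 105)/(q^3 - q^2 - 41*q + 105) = (q - 7)/(q + 7)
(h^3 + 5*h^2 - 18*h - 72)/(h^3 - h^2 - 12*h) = (h + 6)/h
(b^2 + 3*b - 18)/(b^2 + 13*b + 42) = (b - 3)/(b + 7)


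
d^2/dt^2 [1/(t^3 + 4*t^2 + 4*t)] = 4*(3*t^2 + 4*t + 2)/(t^3*(t^4 + 8*t^3 + 24*t^2 + 32*t + 16))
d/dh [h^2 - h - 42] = 2*h - 1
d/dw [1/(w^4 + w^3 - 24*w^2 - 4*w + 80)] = (-4*w^3 - 3*w^2 + 48*w + 4)/(w^4 + w^3 - 24*w^2 - 4*w + 80)^2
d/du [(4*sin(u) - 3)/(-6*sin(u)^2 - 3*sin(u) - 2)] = (24*sin(u)^2 - 36*sin(u) - 17)*cos(u)/(6*sin(u)^2 + 3*sin(u) + 2)^2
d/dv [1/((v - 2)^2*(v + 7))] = -(3*v + 12)/((v - 2)^3*(v + 7)^2)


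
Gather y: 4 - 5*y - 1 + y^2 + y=y^2 - 4*y + 3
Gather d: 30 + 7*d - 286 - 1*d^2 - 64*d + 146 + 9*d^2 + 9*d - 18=8*d^2 - 48*d - 128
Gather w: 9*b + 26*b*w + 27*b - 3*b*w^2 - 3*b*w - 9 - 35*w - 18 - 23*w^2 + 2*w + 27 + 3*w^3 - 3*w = 36*b + 3*w^3 + w^2*(-3*b - 23) + w*(23*b - 36)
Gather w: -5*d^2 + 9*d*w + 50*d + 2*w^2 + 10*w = -5*d^2 + 50*d + 2*w^2 + w*(9*d + 10)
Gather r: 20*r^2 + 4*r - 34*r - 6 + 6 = 20*r^2 - 30*r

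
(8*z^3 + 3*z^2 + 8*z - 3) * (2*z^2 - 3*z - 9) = 16*z^5 - 18*z^4 - 65*z^3 - 57*z^2 - 63*z + 27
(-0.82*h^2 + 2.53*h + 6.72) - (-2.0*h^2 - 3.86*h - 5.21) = 1.18*h^2 + 6.39*h + 11.93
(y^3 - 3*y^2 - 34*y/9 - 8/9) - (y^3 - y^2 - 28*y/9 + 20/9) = -2*y^2 - 2*y/3 - 28/9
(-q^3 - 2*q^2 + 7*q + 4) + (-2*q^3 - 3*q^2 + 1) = -3*q^3 - 5*q^2 + 7*q + 5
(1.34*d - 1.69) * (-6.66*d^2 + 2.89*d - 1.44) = -8.9244*d^3 + 15.128*d^2 - 6.8137*d + 2.4336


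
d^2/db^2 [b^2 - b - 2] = 2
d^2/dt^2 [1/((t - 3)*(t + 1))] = 2*((t - 3)^2 + (t - 3)*(t + 1) + (t + 1)^2)/((t - 3)^3*(t + 1)^3)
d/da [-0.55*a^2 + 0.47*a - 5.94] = 0.47 - 1.1*a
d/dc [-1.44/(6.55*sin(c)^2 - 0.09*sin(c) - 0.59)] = (18.864*sin(c) - 0.1296)*cos(c)/(-6.55*sin(c)^2 + 0.09*sin(c) + 0.59)^2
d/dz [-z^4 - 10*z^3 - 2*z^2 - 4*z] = -4*z^3 - 30*z^2 - 4*z - 4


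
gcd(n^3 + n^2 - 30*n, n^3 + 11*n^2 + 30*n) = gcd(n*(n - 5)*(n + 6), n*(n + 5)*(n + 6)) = n^2 + 6*n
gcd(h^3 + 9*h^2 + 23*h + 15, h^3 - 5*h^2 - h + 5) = h + 1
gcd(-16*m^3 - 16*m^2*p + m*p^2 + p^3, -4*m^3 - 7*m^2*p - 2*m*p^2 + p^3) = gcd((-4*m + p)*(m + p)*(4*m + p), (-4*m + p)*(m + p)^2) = -4*m^2 - 3*m*p + p^2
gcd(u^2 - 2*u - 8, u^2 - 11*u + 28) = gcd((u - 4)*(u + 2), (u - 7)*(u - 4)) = u - 4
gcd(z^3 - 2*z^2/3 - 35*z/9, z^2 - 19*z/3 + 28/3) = z - 7/3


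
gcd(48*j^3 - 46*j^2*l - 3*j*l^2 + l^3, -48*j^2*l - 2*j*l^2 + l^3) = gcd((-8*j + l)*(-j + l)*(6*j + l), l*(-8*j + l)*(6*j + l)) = 48*j^2 + 2*j*l - l^2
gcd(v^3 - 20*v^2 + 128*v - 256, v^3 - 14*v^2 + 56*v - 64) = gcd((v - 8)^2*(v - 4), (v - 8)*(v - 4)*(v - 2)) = v^2 - 12*v + 32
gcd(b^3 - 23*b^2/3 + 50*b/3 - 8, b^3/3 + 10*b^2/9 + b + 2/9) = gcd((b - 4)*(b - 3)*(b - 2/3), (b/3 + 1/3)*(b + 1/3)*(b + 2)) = 1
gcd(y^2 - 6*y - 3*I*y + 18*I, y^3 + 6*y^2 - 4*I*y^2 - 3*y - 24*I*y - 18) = y - 3*I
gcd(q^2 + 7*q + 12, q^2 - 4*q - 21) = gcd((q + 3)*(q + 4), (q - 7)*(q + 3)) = q + 3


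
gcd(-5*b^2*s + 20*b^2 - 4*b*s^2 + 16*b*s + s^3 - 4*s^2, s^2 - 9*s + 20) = s - 4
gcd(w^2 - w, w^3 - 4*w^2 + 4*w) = w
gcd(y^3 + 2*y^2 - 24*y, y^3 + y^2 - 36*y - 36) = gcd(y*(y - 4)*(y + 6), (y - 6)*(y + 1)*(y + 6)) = y + 6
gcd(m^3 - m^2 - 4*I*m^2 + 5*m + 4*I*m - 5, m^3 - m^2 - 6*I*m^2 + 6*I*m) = m - 1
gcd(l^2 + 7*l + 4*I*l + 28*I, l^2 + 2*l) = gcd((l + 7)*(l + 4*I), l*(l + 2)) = 1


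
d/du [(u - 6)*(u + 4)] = 2*u - 2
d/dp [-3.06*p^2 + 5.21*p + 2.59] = 5.21 - 6.12*p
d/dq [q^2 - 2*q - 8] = 2*q - 2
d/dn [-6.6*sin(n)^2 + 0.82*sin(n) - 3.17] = (0.82 - 13.2*sin(n))*cos(n)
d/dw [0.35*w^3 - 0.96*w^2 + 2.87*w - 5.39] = 1.05*w^2 - 1.92*w + 2.87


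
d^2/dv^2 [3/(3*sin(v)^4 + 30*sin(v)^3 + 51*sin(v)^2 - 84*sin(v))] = 2*(-8*sin(v)^4 - 123*sin(v)^3 - 665*sin(v)^2 - 1464*sin(v) - 1009 + 1009/sin(v) + 644/sin(v)^2 - 784/sin(v)^3)/((sin(v) - 1)^2*(sin(v) + 4)^3*(sin(v) + 7)^3)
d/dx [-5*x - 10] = -5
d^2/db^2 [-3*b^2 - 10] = -6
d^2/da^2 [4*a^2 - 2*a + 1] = 8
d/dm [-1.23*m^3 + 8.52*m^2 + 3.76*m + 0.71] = -3.69*m^2 + 17.04*m + 3.76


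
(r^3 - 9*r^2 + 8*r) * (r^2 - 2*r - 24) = r^5 - 11*r^4 + 2*r^3 + 200*r^2 - 192*r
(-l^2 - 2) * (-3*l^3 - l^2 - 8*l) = 3*l^5 + l^4 + 14*l^3 + 2*l^2 + 16*l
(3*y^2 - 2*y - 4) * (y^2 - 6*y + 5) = 3*y^4 - 20*y^3 + 23*y^2 + 14*y - 20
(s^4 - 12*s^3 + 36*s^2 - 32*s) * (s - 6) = s^5 - 18*s^4 + 108*s^3 - 248*s^2 + 192*s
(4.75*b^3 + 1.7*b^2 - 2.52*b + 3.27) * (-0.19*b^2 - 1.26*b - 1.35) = -0.9025*b^5 - 6.308*b^4 - 8.0757*b^3 + 0.258900000000001*b^2 - 0.7182*b - 4.4145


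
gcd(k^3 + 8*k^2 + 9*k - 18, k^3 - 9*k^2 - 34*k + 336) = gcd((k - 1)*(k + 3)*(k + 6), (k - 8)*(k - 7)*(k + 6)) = k + 6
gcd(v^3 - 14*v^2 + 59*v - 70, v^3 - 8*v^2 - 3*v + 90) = v - 5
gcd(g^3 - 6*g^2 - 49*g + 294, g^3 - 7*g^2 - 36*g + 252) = g^2 - 13*g + 42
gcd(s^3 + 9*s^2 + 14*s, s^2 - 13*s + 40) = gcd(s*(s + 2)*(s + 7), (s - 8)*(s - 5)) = 1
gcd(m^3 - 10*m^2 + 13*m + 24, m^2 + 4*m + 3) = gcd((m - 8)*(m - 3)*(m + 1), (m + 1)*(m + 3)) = m + 1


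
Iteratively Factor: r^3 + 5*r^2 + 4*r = (r + 1)*(r^2 + 4*r) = r*(r + 1)*(r + 4)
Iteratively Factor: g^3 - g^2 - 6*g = (g)*(g^2 - g - 6) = g*(g - 3)*(g + 2)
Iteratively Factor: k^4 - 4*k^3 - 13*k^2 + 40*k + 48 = (k + 1)*(k^3 - 5*k^2 - 8*k + 48) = (k + 1)*(k + 3)*(k^2 - 8*k + 16) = (k - 4)*(k + 1)*(k + 3)*(k - 4)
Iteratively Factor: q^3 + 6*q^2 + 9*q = (q)*(q^2 + 6*q + 9) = q*(q + 3)*(q + 3)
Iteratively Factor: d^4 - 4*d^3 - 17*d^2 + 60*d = (d + 4)*(d^3 - 8*d^2 + 15*d) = (d - 5)*(d + 4)*(d^2 - 3*d) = d*(d - 5)*(d + 4)*(d - 3)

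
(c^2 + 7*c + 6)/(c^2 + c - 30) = (c + 1)/(c - 5)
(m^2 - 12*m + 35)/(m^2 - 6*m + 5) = (m - 7)/(m - 1)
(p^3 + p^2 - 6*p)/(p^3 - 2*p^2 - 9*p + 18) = p/(p - 3)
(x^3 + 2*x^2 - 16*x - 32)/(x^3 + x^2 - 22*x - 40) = (x - 4)/(x - 5)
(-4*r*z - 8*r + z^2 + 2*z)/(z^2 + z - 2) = (-4*r + z)/(z - 1)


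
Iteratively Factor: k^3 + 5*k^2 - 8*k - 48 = (k - 3)*(k^2 + 8*k + 16) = (k - 3)*(k + 4)*(k + 4)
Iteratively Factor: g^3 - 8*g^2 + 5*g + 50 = (g + 2)*(g^2 - 10*g + 25) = (g - 5)*(g + 2)*(g - 5)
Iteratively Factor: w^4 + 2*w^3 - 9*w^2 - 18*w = (w + 3)*(w^3 - w^2 - 6*w) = (w + 2)*(w + 3)*(w^2 - 3*w) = w*(w + 2)*(w + 3)*(w - 3)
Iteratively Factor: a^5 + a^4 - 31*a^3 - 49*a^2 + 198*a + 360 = (a + 3)*(a^4 - 2*a^3 - 25*a^2 + 26*a + 120) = (a - 5)*(a + 3)*(a^3 + 3*a^2 - 10*a - 24) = (a - 5)*(a - 3)*(a + 3)*(a^2 + 6*a + 8) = (a - 5)*(a - 3)*(a + 2)*(a + 3)*(a + 4)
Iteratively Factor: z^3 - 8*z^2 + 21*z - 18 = (z - 2)*(z^2 - 6*z + 9) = (z - 3)*(z - 2)*(z - 3)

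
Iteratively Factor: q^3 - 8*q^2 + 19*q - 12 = (q - 1)*(q^2 - 7*q + 12) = (q - 4)*(q - 1)*(q - 3)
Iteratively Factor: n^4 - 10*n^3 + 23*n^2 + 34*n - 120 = (n - 5)*(n^3 - 5*n^2 - 2*n + 24) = (n - 5)*(n - 4)*(n^2 - n - 6) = (n - 5)*(n - 4)*(n - 3)*(n + 2)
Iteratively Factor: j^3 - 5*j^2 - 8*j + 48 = (j - 4)*(j^2 - j - 12) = (j - 4)^2*(j + 3)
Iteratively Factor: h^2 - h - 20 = (h + 4)*(h - 5)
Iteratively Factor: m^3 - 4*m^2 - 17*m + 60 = (m - 3)*(m^2 - m - 20) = (m - 3)*(m + 4)*(m - 5)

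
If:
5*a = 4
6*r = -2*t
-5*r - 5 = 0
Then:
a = 4/5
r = -1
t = 3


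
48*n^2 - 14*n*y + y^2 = (-8*n + y)*(-6*n + y)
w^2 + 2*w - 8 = (w - 2)*(w + 4)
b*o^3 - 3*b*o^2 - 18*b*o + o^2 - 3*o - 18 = (o - 6)*(o + 3)*(b*o + 1)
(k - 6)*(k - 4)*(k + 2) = k^3 - 8*k^2 + 4*k + 48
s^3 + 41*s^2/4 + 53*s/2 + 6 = (s + 1/4)*(s + 4)*(s + 6)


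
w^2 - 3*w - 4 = (w - 4)*(w + 1)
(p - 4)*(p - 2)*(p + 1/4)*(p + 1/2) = p^4 - 21*p^3/4 + 29*p^2/8 + 21*p/4 + 1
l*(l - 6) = l^2 - 6*l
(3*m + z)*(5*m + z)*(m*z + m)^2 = 15*m^4*z^2 + 30*m^4*z + 15*m^4 + 8*m^3*z^3 + 16*m^3*z^2 + 8*m^3*z + m^2*z^4 + 2*m^2*z^3 + m^2*z^2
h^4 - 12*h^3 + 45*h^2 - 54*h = h*(h - 6)*(h - 3)^2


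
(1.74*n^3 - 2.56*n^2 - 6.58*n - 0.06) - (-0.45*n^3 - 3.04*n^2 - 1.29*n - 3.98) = 2.19*n^3 + 0.48*n^2 - 5.29*n + 3.92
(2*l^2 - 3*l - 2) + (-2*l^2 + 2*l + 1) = -l - 1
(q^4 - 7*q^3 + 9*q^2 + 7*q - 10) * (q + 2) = q^5 - 5*q^4 - 5*q^3 + 25*q^2 + 4*q - 20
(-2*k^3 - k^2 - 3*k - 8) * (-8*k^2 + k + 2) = 16*k^5 + 6*k^4 + 19*k^3 + 59*k^2 - 14*k - 16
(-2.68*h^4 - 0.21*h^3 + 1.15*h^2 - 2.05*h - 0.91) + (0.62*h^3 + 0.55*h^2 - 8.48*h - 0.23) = -2.68*h^4 + 0.41*h^3 + 1.7*h^2 - 10.53*h - 1.14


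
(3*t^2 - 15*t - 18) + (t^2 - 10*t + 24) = 4*t^2 - 25*t + 6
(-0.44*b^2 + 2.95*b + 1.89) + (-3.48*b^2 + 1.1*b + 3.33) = -3.92*b^2 + 4.05*b + 5.22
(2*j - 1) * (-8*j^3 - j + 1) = -16*j^4 + 8*j^3 - 2*j^2 + 3*j - 1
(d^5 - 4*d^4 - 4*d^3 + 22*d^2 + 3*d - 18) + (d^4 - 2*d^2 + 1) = d^5 - 3*d^4 - 4*d^3 + 20*d^2 + 3*d - 17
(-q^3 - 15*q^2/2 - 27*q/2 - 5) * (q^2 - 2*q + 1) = -q^5 - 11*q^4/2 + q^3/2 + 29*q^2/2 - 7*q/2 - 5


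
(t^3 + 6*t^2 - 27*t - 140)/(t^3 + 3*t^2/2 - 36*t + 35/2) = 2*(t + 4)/(2*t - 1)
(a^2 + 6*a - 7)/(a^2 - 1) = (a + 7)/(a + 1)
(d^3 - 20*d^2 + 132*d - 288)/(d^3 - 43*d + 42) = (d^2 - 14*d + 48)/(d^2 + 6*d - 7)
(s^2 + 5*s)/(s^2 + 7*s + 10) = s/(s + 2)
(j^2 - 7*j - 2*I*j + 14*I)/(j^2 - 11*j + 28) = (j - 2*I)/(j - 4)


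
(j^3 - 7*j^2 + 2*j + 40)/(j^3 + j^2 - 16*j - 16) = (j^2 - 3*j - 10)/(j^2 + 5*j + 4)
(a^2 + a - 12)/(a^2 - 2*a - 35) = (-a^2 - a + 12)/(-a^2 + 2*a + 35)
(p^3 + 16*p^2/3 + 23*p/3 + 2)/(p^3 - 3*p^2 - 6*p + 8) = (p^2 + 10*p/3 + 1)/(p^2 - 5*p + 4)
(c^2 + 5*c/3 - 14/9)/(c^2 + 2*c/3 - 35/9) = (3*c - 2)/(3*c - 5)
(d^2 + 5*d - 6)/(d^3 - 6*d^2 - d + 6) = (d + 6)/(d^2 - 5*d - 6)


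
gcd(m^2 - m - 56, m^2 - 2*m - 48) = m - 8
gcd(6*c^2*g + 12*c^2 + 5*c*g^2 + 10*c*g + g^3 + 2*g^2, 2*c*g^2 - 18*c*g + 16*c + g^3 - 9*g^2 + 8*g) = 2*c + g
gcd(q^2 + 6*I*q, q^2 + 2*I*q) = q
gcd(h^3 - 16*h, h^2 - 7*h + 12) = h - 4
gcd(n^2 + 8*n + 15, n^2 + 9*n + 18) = n + 3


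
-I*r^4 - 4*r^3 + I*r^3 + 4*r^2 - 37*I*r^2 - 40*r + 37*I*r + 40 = (r - 8*I)*(r - I)*(r + 5*I)*(-I*r + I)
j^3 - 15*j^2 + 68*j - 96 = (j - 8)*(j - 4)*(j - 3)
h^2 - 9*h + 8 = (h - 8)*(h - 1)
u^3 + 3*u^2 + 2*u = u*(u + 1)*(u + 2)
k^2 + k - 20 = (k - 4)*(k + 5)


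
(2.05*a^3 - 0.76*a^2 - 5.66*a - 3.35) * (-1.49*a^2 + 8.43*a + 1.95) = -3.0545*a^5 + 18.4139*a^4 + 6.0241*a^3 - 44.2043*a^2 - 39.2775*a - 6.5325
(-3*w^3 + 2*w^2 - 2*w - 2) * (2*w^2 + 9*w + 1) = -6*w^5 - 23*w^4 + 11*w^3 - 20*w^2 - 20*w - 2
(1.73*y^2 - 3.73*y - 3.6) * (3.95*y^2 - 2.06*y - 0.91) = 6.8335*y^4 - 18.2973*y^3 - 8.1105*y^2 + 10.8103*y + 3.276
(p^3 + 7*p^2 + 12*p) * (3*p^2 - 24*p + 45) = 3*p^5 - 3*p^4 - 87*p^3 + 27*p^2 + 540*p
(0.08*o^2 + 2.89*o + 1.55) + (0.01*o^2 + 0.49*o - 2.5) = 0.09*o^2 + 3.38*o - 0.95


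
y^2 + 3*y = y*(y + 3)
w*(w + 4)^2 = w^3 + 8*w^2 + 16*w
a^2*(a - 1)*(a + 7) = a^4 + 6*a^3 - 7*a^2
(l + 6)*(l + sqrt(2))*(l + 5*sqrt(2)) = l^3 + 6*l^2 + 6*sqrt(2)*l^2 + 10*l + 36*sqrt(2)*l + 60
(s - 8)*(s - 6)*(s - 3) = s^3 - 17*s^2 + 90*s - 144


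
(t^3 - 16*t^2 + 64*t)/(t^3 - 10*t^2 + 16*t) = (t - 8)/(t - 2)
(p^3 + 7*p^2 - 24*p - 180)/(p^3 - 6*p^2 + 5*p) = (p^2 + 12*p + 36)/(p*(p - 1))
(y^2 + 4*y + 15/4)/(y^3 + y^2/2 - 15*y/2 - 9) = (y + 5/2)/(y^2 - y - 6)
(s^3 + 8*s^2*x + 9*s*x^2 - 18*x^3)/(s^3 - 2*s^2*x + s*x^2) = (-s^2 - 9*s*x - 18*x^2)/(s*(-s + x))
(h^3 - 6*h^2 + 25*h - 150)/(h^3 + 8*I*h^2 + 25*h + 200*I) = (h - 6)/(h + 8*I)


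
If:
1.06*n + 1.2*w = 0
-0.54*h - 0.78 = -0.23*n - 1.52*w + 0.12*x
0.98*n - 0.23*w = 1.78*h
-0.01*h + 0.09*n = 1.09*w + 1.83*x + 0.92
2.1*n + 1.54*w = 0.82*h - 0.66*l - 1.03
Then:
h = -0.31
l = -1.42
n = -0.47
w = 0.41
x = -0.77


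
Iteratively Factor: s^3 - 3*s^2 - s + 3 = (s - 1)*(s^2 - 2*s - 3) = (s - 3)*(s - 1)*(s + 1)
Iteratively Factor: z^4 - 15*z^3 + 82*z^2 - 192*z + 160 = (z - 2)*(z^3 - 13*z^2 + 56*z - 80) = (z - 4)*(z - 2)*(z^2 - 9*z + 20) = (z - 5)*(z - 4)*(z - 2)*(z - 4)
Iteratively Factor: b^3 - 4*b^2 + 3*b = (b - 1)*(b^2 - 3*b) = (b - 3)*(b - 1)*(b)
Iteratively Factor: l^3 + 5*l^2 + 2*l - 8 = (l + 2)*(l^2 + 3*l - 4) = (l - 1)*(l + 2)*(l + 4)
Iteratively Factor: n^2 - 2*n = (n)*(n - 2)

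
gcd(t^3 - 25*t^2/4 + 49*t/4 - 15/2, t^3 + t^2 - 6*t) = t - 2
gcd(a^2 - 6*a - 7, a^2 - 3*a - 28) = a - 7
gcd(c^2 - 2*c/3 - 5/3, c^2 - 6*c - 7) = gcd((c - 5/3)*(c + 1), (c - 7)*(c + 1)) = c + 1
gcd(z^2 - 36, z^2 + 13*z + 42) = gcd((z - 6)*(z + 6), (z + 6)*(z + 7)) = z + 6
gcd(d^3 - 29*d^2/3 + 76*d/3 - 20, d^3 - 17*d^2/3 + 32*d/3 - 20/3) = d^2 - 11*d/3 + 10/3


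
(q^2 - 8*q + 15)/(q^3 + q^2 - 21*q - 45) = (q - 3)/(q^2 + 6*q + 9)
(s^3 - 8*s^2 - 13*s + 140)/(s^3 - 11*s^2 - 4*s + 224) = (s - 5)/(s - 8)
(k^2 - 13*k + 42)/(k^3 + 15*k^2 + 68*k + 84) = (k^2 - 13*k + 42)/(k^3 + 15*k^2 + 68*k + 84)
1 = 1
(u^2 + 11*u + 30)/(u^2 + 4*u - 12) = (u + 5)/(u - 2)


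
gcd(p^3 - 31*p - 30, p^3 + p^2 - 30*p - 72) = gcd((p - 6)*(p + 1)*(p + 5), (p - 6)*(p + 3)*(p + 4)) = p - 6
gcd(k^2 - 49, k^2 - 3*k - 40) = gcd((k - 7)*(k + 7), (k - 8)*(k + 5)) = 1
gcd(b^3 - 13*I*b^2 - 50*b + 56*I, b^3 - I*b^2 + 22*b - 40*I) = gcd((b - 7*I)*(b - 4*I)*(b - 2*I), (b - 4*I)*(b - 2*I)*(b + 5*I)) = b^2 - 6*I*b - 8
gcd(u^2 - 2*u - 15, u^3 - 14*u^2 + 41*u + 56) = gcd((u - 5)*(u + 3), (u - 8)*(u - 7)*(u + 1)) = 1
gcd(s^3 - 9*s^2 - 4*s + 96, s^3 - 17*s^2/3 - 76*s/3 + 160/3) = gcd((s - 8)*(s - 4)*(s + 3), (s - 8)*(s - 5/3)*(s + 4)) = s - 8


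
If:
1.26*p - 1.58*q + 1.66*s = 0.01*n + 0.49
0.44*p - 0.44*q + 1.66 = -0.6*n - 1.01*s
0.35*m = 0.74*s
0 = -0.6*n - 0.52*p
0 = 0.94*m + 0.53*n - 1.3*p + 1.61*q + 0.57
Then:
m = 1.28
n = -4.25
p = 4.91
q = 4.27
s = 0.60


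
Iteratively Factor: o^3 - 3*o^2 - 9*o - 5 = (o + 1)*(o^2 - 4*o - 5) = (o - 5)*(o + 1)*(o + 1)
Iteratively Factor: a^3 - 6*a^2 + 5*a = (a)*(a^2 - 6*a + 5) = a*(a - 5)*(a - 1)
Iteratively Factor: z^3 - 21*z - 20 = (z - 5)*(z^2 + 5*z + 4) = (z - 5)*(z + 4)*(z + 1)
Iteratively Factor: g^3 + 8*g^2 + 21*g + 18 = (g + 3)*(g^2 + 5*g + 6) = (g + 2)*(g + 3)*(g + 3)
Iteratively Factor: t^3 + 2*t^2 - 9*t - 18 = (t + 3)*(t^2 - t - 6) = (t - 3)*(t + 3)*(t + 2)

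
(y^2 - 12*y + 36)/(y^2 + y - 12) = (y^2 - 12*y + 36)/(y^2 + y - 12)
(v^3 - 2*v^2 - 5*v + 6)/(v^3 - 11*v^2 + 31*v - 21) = (v + 2)/(v - 7)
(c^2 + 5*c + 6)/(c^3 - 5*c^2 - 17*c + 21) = (c + 2)/(c^2 - 8*c + 7)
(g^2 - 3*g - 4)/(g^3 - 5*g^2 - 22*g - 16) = (g - 4)/(g^2 - 6*g - 16)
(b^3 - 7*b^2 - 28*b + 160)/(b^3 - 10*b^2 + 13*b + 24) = (b^2 + b - 20)/(b^2 - 2*b - 3)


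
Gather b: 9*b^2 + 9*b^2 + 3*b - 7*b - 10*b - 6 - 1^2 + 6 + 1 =18*b^2 - 14*b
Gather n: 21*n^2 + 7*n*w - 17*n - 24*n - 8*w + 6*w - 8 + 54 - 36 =21*n^2 + n*(7*w - 41) - 2*w + 10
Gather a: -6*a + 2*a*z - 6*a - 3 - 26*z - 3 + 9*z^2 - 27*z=a*(2*z - 12) + 9*z^2 - 53*z - 6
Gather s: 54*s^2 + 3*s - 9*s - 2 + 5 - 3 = 54*s^2 - 6*s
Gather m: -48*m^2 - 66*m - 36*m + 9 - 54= -48*m^2 - 102*m - 45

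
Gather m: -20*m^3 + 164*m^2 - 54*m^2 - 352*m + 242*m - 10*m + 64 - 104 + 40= -20*m^3 + 110*m^2 - 120*m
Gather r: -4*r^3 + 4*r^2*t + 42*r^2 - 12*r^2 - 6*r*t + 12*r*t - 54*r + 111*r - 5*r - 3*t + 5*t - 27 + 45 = -4*r^3 + r^2*(4*t + 30) + r*(6*t + 52) + 2*t + 18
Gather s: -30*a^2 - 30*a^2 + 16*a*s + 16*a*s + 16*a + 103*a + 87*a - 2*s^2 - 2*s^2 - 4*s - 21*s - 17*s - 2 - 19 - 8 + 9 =-60*a^2 + 206*a - 4*s^2 + s*(32*a - 42) - 20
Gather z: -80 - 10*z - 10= -10*z - 90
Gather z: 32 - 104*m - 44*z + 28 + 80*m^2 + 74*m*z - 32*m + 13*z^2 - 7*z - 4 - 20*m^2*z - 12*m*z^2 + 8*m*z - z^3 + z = 80*m^2 - 136*m - z^3 + z^2*(13 - 12*m) + z*(-20*m^2 + 82*m - 50) + 56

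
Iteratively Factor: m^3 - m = (m - 1)*(m^2 + m) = m*(m - 1)*(m + 1)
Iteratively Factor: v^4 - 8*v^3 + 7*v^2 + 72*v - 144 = (v - 4)*(v^3 - 4*v^2 - 9*v + 36) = (v - 4)*(v + 3)*(v^2 - 7*v + 12) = (v - 4)*(v - 3)*(v + 3)*(v - 4)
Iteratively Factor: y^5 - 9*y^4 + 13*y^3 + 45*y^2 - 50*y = (y - 5)*(y^4 - 4*y^3 - 7*y^2 + 10*y) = (y - 5)^2*(y^3 + y^2 - 2*y) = (y - 5)^2*(y + 2)*(y^2 - y) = y*(y - 5)^2*(y + 2)*(y - 1)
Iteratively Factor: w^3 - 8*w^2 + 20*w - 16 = (w - 4)*(w^2 - 4*w + 4) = (w - 4)*(w - 2)*(w - 2)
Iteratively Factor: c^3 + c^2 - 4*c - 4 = (c - 2)*(c^2 + 3*c + 2) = (c - 2)*(c + 1)*(c + 2)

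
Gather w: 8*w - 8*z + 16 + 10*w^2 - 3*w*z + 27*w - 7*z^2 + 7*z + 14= 10*w^2 + w*(35 - 3*z) - 7*z^2 - z + 30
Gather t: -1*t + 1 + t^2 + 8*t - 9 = t^2 + 7*t - 8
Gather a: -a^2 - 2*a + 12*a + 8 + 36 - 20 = -a^2 + 10*a + 24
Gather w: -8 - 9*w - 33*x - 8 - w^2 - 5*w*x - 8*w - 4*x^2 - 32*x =-w^2 + w*(-5*x - 17) - 4*x^2 - 65*x - 16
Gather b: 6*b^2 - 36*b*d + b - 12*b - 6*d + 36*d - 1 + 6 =6*b^2 + b*(-36*d - 11) + 30*d + 5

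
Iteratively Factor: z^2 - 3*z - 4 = (z + 1)*(z - 4)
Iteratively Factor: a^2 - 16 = (a + 4)*(a - 4)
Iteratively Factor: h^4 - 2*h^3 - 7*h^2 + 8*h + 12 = (h + 1)*(h^3 - 3*h^2 - 4*h + 12) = (h + 1)*(h + 2)*(h^2 - 5*h + 6) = (h - 3)*(h + 1)*(h + 2)*(h - 2)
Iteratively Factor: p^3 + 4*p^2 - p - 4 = (p - 1)*(p^2 + 5*p + 4) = (p - 1)*(p + 4)*(p + 1)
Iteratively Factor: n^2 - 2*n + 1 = (n - 1)*(n - 1)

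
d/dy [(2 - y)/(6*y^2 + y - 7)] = (-6*y^2 - y + (y - 2)*(12*y + 1) + 7)/(6*y^2 + y - 7)^2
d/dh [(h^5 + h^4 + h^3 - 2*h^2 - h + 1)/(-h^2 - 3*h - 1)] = (-3*h^6 - 14*h^5 - 15*h^4 - 10*h^3 + 2*h^2 + 6*h + 4)/(h^4 + 6*h^3 + 11*h^2 + 6*h + 1)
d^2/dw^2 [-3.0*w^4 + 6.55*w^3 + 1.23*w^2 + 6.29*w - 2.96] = -36.0*w^2 + 39.3*w + 2.46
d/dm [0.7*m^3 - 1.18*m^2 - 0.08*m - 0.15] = 2.1*m^2 - 2.36*m - 0.08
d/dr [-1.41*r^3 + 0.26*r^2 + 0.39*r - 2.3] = -4.23*r^2 + 0.52*r + 0.39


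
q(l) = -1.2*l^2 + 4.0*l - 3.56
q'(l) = 4.0 - 2.4*l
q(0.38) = -2.21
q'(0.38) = 3.09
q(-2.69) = -23.00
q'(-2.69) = 10.46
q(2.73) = -1.58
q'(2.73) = -2.55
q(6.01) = -22.86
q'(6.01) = -10.42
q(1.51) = -0.26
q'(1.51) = 0.38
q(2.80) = -1.77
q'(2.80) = -2.72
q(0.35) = -2.31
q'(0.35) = 3.16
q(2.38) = -0.84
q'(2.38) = -1.71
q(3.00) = -2.36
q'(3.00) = -3.20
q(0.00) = -3.56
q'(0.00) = 4.00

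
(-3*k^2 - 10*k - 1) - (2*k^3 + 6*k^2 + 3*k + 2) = -2*k^3 - 9*k^2 - 13*k - 3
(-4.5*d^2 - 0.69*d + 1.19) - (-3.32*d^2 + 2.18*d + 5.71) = -1.18*d^2 - 2.87*d - 4.52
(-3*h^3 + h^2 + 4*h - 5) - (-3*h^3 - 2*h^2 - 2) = 3*h^2 + 4*h - 3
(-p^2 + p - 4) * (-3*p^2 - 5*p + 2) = 3*p^4 + 2*p^3 + 5*p^2 + 22*p - 8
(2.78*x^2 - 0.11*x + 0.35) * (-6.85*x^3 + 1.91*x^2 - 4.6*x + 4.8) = -19.043*x^5 + 6.0633*x^4 - 15.3956*x^3 + 14.5185*x^2 - 2.138*x + 1.68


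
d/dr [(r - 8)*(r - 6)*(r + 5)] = 3*r^2 - 18*r - 22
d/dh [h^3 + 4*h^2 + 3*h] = 3*h^2 + 8*h + 3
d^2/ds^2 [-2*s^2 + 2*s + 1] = -4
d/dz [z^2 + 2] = 2*z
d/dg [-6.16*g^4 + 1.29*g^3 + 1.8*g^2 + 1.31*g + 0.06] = -24.64*g^3 + 3.87*g^2 + 3.6*g + 1.31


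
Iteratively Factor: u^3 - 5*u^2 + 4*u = (u)*(u^2 - 5*u + 4) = u*(u - 1)*(u - 4)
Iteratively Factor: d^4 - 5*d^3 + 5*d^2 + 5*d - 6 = (d - 1)*(d^3 - 4*d^2 + d + 6) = (d - 1)*(d + 1)*(d^2 - 5*d + 6) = (d - 2)*(d - 1)*(d + 1)*(d - 3)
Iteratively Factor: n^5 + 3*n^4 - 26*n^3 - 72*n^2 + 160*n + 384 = (n - 3)*(n^4 + 6*n^3 - 8*n^2 - 96*n - 128) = (n - 3)*(n + 2)*(n^3 + 4*n^2 - 16*n - 64) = (n - 3)*(n + 2)*(n + 4)*(n^2 - 16) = (n - 3)*(n + 2)*(n + 4)^2*(n - 4)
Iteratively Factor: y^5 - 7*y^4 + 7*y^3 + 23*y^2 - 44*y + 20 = (y - 2)*(y^4 - 5*y^3 - 3*y^2 + 17*y - 10) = (y - 2)*(y + 2)*(y^3 - 7*y^2 + 11*y - 5) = (y - 5)*(y - 2)*(y + 2)*(y^2 - 2*y + 1) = (y - 5)*(y - 2)*(y - 1)*(y + 2)*(y - 1)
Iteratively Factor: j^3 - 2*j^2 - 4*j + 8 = (j + 2)*(j^2 - 4*j + 4) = (j - 2)*(j + 2)*(j - 2)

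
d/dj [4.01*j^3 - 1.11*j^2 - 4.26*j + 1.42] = 12.03*j^2 - 2.22*j - 4.26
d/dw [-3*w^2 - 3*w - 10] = -6*w - 3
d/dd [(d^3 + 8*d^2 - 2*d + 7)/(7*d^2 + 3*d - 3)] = (7*d^4 + 6*d^3 + 29*d^2 - 146*d - 15)/(49*d^4 + 42*d^3 - 33*d^2 - 18*d + 9)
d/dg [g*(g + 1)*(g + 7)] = 3*g^2 + 16*g + 7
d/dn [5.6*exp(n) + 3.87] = 5.6*exp(n)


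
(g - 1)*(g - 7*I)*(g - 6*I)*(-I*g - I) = -I*g^4 - 13*g^3 + 43*I*g^2 + 13*g - 42*I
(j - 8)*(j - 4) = j^2 - 12*j + 32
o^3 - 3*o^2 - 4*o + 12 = (o - 3)*(o - 2)*(o + 2)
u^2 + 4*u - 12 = (u - 2)*(u + 6)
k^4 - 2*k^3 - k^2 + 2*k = k*(k - 2)*(k - 1)*(k + 1)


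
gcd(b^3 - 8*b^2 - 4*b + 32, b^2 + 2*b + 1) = 1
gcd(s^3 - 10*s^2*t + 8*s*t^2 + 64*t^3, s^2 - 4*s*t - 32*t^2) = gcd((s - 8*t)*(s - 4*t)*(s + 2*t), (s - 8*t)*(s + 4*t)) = s - 8*t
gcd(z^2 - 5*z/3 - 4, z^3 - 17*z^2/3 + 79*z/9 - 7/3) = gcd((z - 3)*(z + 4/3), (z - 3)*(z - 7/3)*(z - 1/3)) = z - 3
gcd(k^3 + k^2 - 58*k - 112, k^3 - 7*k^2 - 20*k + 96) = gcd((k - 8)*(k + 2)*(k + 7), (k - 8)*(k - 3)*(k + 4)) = k - 8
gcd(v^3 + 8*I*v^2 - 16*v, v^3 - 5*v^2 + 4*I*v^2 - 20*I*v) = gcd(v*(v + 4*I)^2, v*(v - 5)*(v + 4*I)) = v^2 + 4*I*v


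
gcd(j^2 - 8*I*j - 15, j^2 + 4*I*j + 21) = j - 3*I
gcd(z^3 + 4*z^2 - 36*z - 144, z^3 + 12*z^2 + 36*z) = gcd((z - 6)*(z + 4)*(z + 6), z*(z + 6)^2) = z + 6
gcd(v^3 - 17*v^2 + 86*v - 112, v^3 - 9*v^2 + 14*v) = v^2 - 9*v + 14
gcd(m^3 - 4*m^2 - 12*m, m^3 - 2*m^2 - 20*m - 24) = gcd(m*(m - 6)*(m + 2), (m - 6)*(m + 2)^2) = m^2 - 4*m - 12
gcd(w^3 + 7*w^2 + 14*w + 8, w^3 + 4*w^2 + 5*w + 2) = w^2 + 3*w + 2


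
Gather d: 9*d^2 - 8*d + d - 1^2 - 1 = 9*d^2 - 7*d - 2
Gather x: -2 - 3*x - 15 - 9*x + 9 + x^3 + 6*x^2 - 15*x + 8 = x^3 + 6*x^2 - 27*x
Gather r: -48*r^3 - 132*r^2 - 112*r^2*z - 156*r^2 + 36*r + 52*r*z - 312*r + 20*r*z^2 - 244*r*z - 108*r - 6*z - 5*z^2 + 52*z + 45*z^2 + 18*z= -48*r^3 + r^2*(-112*z - 288) + r*(20*z^2 - 192*z - 384) + 40*z^2 + 64*z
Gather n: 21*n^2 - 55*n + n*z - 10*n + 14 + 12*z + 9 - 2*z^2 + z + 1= 21*n^2 + n*(z - 65) - 2*z^2 + 13*z + 24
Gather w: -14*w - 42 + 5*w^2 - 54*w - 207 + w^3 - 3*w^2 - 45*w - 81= w^3 + 2*w^2 - 113*w - 330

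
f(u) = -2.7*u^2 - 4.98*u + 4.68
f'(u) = -5.4*u - 4.98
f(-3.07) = -5.48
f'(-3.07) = 11.60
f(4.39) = -69.22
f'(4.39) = -28.69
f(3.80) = -53.23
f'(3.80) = -25.50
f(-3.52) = -11.24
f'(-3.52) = 14.03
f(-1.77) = 5.04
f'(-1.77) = 4.58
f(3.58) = -47.75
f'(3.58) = -24.31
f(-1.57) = 5.84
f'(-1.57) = 3.50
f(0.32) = 2.81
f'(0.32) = -6.71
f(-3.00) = -4.68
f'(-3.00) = 11.22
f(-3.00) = -4.68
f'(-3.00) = 11.22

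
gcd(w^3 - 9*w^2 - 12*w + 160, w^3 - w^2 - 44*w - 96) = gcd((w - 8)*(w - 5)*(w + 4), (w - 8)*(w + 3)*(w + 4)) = w^2 - 4*w - 32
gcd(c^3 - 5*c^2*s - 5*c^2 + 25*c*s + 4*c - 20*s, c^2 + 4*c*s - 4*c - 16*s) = c - 4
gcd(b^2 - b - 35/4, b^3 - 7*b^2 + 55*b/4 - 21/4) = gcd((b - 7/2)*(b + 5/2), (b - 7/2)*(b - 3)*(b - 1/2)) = b - 7/2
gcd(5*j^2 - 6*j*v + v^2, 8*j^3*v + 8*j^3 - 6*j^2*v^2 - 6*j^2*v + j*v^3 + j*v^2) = 1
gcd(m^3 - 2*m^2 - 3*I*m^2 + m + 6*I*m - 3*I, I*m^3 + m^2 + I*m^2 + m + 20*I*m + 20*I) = 1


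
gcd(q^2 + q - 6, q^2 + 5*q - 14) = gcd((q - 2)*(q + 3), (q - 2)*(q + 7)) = q - 2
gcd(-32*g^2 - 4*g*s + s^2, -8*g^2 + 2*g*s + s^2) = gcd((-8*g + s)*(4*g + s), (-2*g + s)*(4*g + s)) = 4*g + s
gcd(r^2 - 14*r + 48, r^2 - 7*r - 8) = r - 8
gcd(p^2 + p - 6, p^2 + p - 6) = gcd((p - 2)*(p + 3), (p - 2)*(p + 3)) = p^2 + p - 6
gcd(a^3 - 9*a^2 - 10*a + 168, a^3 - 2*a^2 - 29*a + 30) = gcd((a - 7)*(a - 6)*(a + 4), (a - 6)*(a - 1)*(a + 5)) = a - 6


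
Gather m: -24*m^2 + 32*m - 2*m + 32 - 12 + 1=-24*m^2 + 30*m + 21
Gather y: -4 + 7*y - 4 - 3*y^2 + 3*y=-3*y^2 + 10*y - 8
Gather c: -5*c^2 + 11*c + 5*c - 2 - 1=-5*c^2 + 16*c - 3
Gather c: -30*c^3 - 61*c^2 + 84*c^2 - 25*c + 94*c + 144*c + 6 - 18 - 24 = -30*c^3 + 23*c^2 + 213*c - 36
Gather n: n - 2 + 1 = n - 1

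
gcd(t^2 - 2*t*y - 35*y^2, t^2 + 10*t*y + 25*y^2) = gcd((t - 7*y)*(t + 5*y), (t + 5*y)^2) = t + 5*y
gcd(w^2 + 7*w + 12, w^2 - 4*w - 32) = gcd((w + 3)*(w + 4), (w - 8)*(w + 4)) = w + 4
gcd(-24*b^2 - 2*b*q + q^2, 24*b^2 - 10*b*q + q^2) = -6*b + q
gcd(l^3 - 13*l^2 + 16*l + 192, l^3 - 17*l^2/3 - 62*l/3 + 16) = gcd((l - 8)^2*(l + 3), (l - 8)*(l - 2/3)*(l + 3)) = l^2 - 5*l - 24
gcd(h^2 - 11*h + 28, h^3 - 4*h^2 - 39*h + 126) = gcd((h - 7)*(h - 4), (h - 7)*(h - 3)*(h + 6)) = h - 7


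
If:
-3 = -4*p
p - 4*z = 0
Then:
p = 3/4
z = 3/16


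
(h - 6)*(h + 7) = h^2 + h - 42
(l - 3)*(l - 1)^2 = l^3 - 5*l^2 + 7*l - 3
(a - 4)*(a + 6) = a^2 + 2*a - 24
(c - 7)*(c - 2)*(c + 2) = c^3 - 7*c^2 - 4*c + 28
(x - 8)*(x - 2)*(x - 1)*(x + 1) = x^4 - 10*x^3 + 15*x^2 + 10*x - 16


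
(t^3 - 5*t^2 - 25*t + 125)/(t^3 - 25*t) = (t - 5)/t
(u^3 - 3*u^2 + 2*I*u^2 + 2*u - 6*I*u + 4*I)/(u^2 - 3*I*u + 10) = (u^2 - 3*u + 2)/(u - 5*I)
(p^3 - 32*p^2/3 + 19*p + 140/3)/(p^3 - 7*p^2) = 1 - 11/(3*p) - 20/(3*p^2)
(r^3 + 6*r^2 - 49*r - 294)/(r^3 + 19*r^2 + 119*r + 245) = (r^2 - r - 42)/(r^2 + 12*r + 35)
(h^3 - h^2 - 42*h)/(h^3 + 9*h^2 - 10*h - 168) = h*(h - 7)/(h^2 + 3*h - 28)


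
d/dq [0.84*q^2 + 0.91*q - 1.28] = 1.68*q + 0.91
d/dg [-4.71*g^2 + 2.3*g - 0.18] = 2.3 - 9.42*g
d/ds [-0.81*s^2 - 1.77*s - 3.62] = -1.62*s - 1.77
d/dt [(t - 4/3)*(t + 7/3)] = 2*t + 1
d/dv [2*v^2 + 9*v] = 4*v + 9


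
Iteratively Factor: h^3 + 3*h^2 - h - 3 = (h + 3)*(h^2 - 1) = (h - 1)*(h + 3)*(h + 1)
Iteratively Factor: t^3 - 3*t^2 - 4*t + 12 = (t + 2)*(t^2 - 5*t + 6) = (t - 3)*(t + 2)*(t - 2)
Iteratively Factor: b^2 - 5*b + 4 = (b - 4)*(b - 1)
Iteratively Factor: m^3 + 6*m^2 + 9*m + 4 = (m + 1)*(m^2 + 5*m + 4) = (m + 1)*(m + 4)*(m + 1)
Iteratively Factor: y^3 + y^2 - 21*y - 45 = (y + 3)*(y^2 - 2*y - 15) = (y - 5)*(y + 3)*(y + 3)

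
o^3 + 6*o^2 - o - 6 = (o - 1)*(o + 1)*(o + 6)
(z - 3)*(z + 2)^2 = z^3 + z^2 - 8*z - 12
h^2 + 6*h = h*(h + 6)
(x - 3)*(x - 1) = x^2 - 4*x + 3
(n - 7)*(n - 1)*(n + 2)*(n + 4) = n^4 - 2*n^3 - 33*n^2 - 22*n + 56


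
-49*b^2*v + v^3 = v*(-7*b + v)*(7*b + v)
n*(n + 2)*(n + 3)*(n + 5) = n^4 + 10*n^3 + 31*n^2 + 30*n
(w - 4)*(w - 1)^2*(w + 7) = w^4 + w^3 - 33*w^2 + 59*w - 28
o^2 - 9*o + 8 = (o - 8)*(o - 1)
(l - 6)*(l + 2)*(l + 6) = l^3 + 2*l^2 - 36*l - 72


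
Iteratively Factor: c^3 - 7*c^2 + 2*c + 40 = (c - 5)*(c^2 - 2*c - 8) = (c - 5)*(c - 4)*(c + 2)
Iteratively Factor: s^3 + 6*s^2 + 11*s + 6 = (s + 3)*(s^2 + 3*s + 2) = (s + 1)*(s + 3)*(s + 2)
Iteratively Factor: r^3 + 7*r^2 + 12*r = (r)*(r^2 + 7*r + 12) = r*(r + 3)*(r + 4)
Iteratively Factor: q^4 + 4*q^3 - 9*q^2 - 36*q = (q)*(q^3 + 4*q^2 - 9*q - 36) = q*(q + 3)*(q^2 + q - 12) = q*(q - 3)*(q + 3)*(q + 4)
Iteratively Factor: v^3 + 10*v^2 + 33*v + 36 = (v + 3)*(v^2 + 7*v + 12) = (v + 3)*(v + 4)*(v + 3)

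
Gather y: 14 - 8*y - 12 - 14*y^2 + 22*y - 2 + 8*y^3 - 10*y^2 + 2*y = 8*y^3 - 24*y^2 + 16*y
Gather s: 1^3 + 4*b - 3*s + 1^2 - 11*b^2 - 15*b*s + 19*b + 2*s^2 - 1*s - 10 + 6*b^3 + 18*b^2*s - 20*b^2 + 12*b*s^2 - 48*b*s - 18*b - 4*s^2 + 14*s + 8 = 6*b^3 - 31*b^2 + 5*b + s^2*(12*b - 2) + s*(18*b^2 - 63*b + 10)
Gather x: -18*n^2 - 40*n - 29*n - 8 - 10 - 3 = -18*n^2 - 69*n - 21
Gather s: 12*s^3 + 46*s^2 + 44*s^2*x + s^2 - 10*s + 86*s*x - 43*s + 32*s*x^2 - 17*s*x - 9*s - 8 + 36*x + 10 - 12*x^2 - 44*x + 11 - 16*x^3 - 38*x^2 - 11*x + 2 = 12*s^3 + s^2*(44*x + 47) + s*(32*x^2 + 69*x - 62) - 16*x^3 - 50*x^2 - 19*x + 15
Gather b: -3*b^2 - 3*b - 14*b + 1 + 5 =-3*b^2 - 17*b + 6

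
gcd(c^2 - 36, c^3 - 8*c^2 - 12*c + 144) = c - 6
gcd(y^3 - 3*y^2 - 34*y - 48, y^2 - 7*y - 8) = y - 8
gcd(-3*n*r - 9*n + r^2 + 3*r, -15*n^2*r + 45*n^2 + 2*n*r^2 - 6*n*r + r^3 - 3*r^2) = -3*n + r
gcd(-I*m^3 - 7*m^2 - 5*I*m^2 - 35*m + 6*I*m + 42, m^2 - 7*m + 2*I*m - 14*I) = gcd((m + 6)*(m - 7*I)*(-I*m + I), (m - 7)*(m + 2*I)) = 1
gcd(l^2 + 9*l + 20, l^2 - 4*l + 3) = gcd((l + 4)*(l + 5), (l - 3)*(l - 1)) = 1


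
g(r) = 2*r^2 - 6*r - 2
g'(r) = 4*r - 6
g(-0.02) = -1.88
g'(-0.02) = -6.08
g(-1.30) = 9.18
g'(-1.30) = -11.20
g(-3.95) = 52.90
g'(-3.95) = -21.80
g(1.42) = -6.49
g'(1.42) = -0.32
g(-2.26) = 21.78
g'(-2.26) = -15.04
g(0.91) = -5.80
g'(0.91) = -2.36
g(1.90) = -6.18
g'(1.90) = 1.60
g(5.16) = 20.29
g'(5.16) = 14.64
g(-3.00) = 34.00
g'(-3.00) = -18.00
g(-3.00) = 34.00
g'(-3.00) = -18.00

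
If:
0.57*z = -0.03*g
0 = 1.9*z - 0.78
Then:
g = -7.80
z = 0.41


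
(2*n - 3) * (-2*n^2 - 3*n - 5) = -4*n^3 - n + 15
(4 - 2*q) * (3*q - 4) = -6*q^2 + 20*q - 16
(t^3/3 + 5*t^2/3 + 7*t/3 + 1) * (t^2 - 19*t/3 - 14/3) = t^5/3 - 4*t^4/9 - 88*t^3/9 - 194*t^2/9 - 155*t/9 - 14/3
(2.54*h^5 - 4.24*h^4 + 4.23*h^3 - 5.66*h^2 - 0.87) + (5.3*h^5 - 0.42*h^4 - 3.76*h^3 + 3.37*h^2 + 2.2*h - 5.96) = 7.84*h^5 - 4.66*h^4 + 0.470000000000001*h^3 - 2.29*h^2 + 2.2*h - 6.83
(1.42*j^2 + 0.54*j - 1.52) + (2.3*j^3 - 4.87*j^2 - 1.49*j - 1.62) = 2.3*j^3 - 3.45*j^2 - 0.95*j - 3.14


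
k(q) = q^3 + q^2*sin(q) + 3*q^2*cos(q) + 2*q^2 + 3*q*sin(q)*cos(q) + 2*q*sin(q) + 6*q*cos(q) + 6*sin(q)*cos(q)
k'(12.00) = 960.53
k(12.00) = 2332.14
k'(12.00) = 960.53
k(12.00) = 2332.14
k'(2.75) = -2.24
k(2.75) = -0.34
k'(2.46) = -11.73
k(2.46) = 1.80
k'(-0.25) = 6.32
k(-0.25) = -2.31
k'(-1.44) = -3.53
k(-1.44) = 1.43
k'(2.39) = -13.30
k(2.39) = 2.67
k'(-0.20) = 7.53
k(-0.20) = -1.97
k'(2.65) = -6.02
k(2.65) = 0.08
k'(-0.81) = -5.19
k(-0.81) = -2.30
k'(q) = -3*q^2*sin(q) + q^2*cos(q) + 3*q^2 - 3*q*sin(q)^2 - 4*q*sin(q) + 3*q*cos(q)^2 + 8*q*cos(q) + 4*q - 6*sin(q)^2 + 3*sin(q)*cos(q) + 2*sin(q) + 6*cos(q)^2 + 6*cos(q)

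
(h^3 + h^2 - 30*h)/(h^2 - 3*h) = (h^2 + h - 30)/(h - 3)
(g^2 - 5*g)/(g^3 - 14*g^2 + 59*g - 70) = g/(g^2 - 9*g + 14)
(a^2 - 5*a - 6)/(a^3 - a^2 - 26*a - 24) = 1/(a + 4)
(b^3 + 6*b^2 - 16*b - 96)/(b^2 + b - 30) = (b^2 - 16)/(b - 5)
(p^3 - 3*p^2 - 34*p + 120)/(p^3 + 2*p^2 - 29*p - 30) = (p - 4)/(p + 1)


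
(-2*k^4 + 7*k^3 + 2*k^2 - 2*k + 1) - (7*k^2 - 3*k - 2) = -2*k^4 + 7*k^3 - 5*k^2 + k + 3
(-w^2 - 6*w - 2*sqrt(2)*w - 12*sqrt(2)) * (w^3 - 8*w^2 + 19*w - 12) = -w^5 - 2*sqrt(2)*w^4 + 2*w^4 + 4*sqrt(2)*w^3 + 29*w^3 - 102*w^2 + 58*sqrt(2)*w^2 - 204*sqrt(2)*w + 72*w + 144*sqrt(2)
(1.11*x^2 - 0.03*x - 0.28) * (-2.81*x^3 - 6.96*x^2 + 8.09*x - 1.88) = -3.1191*x^5 - 7.6413*x^4 + 9.9755*x^3 - 0.3807*x^2 - 2.2088*x + 0.5264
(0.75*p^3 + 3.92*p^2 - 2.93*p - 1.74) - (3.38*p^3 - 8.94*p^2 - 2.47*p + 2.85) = -2.63*p^3 + 12.86*p^2 - 0.46*p - 4.59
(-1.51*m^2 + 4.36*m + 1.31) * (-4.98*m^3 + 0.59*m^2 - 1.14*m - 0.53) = 7.5198*m^5 - 22.6037*m^4 - 2.23*m^3 - 3.3972*m^2 - 3.8042*m - 0.6943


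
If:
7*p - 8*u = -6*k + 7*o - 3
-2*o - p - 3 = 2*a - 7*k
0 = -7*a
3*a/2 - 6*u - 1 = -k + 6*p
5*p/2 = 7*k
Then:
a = 0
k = -445/959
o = -339/137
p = -178/137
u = 1012/959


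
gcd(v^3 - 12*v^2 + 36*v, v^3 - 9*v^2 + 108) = v^2 - 12*v + 36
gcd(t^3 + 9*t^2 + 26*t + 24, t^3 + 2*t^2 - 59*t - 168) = t + 3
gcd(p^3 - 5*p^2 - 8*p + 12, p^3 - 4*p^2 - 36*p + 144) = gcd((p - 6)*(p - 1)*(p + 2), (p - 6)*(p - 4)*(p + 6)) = p - 6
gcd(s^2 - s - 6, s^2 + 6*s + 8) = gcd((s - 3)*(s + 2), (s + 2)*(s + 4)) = s + 2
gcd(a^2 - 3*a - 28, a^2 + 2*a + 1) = 1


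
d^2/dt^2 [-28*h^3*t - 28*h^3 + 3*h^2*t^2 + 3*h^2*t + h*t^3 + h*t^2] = 2*h*(3*h + 3*t + 1)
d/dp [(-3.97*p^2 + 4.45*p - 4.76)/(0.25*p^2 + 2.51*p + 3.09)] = (-11.0772*p^2 - 22.1546*p + 25.6981)/(0.0625*p^4 + 1.255*p^3 + 7.8451*p^2 + 15.5118*p + 9.5481)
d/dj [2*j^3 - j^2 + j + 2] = 6*j^2 - 2*j + 1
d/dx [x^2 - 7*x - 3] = 2*x - 7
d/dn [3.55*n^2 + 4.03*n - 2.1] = 7.1*n + 4.03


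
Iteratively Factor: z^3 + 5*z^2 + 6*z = (z)*(z^2 + 5*z + 6) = z*(z + 2)*(z + 3)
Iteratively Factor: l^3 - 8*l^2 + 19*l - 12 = (l - 1)*(l^2 - 7*l + 12) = (l - 3)*(l - 1)*(l - 4)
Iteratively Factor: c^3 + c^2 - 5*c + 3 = (c - 1)*(c^2 + 2*c - 3) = (c - 1)^2*(c + 3)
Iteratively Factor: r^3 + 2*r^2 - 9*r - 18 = (r + 2)*(r^2 - 9) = (r + 2)*(r + 3)*(r - 3)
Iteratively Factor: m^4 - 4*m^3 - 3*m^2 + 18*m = (m)*(m^3 - 4*m^2 - 3*m + 18) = m*(m - 3)*(m^2 - m - 6) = m*(m - 3)*(m + 2)*(m - 3)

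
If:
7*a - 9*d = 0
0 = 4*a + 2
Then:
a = -1/2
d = -7/18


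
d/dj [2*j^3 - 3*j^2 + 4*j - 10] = 6*j^2 - 6*j + 4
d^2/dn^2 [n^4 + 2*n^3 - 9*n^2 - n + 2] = 12*n^2 + 12*n - 18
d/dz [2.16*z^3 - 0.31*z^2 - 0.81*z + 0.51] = 6.48*z^2 - 0.62*z - 0.81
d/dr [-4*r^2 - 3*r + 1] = -8*r - 3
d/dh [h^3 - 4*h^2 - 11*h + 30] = 3*h^2 - 8*h - 11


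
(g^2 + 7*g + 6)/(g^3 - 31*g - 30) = (g + 6)/(g^2 - g - 30)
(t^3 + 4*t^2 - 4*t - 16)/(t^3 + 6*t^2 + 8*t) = (t - 2)/t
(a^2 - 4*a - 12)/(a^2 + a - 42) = (a + 2)/(a + 7)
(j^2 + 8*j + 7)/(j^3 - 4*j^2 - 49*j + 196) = (j + 1)/(j^2 - 11*j + 28)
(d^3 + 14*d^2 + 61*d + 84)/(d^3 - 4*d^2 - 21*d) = (d^2 + 11*d + 28)/(d*(d - 7))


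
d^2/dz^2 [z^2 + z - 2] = 2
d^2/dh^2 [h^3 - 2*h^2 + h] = 6*h - 4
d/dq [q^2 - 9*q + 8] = 2*q - 9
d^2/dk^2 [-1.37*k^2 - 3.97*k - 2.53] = -2.74000000000000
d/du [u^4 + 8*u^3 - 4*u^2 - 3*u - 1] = 4*u^3 + 24*u^2 - 8*u - 3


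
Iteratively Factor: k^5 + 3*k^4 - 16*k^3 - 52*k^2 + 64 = (k + 2)*(k^4 + k^3 - 18*k^2 - 16*k + 32) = (k + 2)*(k + 4)*(k^3 - 3*k^2 - 6*k + 8) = (k - 1)*(k + 2)*(k + 4)*(k^2 - 2*k - 8) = (k - 4)*(k - 1)*(k + 2)*(k + 4)*(k + 2)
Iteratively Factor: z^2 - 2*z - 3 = (z - 3)*(z + 1)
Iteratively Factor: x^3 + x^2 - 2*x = (x + 2)*(x^2 - x) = (x - 1)*(x + 2)*(x)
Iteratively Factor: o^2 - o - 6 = (o - 3)*(o + 2)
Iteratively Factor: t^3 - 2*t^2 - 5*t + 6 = (t - 3)*(t^2 + t - 2) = (t - 3)*(t - 1)*(t + 2)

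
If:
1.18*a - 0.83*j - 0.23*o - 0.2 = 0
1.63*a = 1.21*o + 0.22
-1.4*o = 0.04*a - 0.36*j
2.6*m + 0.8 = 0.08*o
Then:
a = 0.12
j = -0.06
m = -0.31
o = -0.02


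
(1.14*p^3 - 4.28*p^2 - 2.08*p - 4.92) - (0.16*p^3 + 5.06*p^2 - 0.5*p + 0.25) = 0.98*p^3 - 9.34*p^2 - 1.58*p - 5.17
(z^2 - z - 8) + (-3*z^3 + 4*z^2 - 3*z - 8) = -3*z^3 + 5*z^2 - 4*z - 16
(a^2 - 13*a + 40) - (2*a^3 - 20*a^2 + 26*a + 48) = -2*a^3 + 21*a^2 - 39*a - 8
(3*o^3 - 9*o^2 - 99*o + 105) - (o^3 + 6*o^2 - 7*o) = 2*o^3 - 15*o^2 - 92*o + 105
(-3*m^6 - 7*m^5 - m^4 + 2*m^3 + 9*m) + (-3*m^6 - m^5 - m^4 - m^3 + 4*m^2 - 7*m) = -6*m^6 - 8*m^5 - 2*m^4 + m^3 + 4*m^2 + 2*m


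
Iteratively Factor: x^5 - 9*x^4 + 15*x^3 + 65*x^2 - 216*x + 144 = (x - 3)*(x^4 - 6*x^3 - 3*x^2 + 56*x - 48) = (x - 3)*(x - 1)*(x^3 - 5*x^2 - 8*x + 48) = (x - 3)*(x - 1)*(x + 3)*(x^2 - 8*x + 16) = (x - 4)*(x - 3)*(x - 1)*(x + 3)*(x - 4)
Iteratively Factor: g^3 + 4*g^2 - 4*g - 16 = (g + 4)*(g^2 - 4) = (g + 2)*(g + 4)*(g - 2)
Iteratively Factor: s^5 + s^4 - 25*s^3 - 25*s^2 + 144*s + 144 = (s + 4)*(s^4 - 3*s^3 - 13*s^2 + 27*s + 36) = (s + 1)*(s + 4)*(s^3 - 4*s^2 - 9*s + 36) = (s - 4)*(s + 1)*(s + 4)*(s^2 - 9) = (s - 4)*(s - 3)*(s + 1)*(s + 4)*(s + 3)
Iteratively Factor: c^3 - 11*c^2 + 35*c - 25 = (c - 5)*(c^2 - 6*c + 5) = (c - 5)^2*(c - 1)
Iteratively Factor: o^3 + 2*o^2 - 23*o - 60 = (o - 5)*(o^2 + 7*o + 12) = (o - 5)*(o + 3)*(o + 4)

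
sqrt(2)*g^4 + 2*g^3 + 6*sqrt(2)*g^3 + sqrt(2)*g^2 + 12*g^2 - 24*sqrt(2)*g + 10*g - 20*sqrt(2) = (g + 5)*(g - sqrt(2))*(g + 2*sqrt(2))*(sqrt(2)*g + sqrt(2))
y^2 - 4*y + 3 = (y - 3)*(y - 1)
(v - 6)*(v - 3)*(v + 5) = v^3 - 4*v^2 - 27*v + 90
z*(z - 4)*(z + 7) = z^3 + 3*z^2 - 28*z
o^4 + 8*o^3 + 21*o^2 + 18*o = o*(o + 2)*(o + 3)^2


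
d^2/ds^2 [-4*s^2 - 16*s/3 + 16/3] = -8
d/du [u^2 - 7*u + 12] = 2*u - 7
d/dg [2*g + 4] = 2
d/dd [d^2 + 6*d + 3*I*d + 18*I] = 2*d + 6 + 3*I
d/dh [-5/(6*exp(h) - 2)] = 15*exp(h)/(2*(3*exp(h) - 1)^2)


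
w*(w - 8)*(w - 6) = w^3 - 14*w^2 + 48*w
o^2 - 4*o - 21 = (o - 7)*(o + 3)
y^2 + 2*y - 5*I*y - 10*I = (y + 2)*(y - 5*I)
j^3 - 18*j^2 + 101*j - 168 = (j - 8)*(j - 7)*(j - 3)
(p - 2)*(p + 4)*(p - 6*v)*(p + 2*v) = p^4 - 4*p^3*v + 2*p^3 - 12*p^2*v^2 - 8*p^2*v - 8*p^2 - 24*p*v^2 + 32*p*v + 96*v^2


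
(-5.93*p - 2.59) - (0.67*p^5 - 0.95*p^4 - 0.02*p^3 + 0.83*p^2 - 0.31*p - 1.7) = -0.67*p^5 + 0.95*p^4 + 0.02*p^3 - 0.83*p^2 - 5.62*p - 0.89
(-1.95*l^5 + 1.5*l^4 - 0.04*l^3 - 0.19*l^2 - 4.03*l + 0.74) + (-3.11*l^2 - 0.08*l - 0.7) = -1.95*l^5 + 1.5*l^4 - 0.04*l^3 - 3.3*l^2 - 4.11*l + 0.04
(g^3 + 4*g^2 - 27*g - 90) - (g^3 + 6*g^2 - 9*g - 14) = -2*g^2 - 18*g - 76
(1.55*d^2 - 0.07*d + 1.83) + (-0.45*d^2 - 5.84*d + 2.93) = 1.1*d^2 - 5.91*d + 4.76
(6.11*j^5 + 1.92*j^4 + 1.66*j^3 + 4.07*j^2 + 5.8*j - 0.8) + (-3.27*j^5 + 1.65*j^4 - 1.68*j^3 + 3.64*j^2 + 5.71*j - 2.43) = 2.84*j^5 + 3.57*j^4 - 0.02*j^3 + 7.71*j^2 + 11.51*j - 3.23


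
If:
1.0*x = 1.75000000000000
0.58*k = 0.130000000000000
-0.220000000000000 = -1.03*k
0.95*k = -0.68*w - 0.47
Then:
No Solution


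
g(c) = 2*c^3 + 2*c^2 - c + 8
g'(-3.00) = 41.00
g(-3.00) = -25.00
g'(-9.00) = 449.00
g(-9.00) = -1279.00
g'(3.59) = 90.69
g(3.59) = 122.72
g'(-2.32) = 22.01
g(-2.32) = -3.89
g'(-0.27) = -1.64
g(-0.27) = 8.38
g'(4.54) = 140.83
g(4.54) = 231.84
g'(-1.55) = 7.22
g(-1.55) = 6.91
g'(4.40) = 132.76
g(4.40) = 212.69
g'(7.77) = 392.32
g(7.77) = 1059.17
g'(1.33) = 14.93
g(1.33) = 14.91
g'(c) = 6*c^2 + 4*c - 1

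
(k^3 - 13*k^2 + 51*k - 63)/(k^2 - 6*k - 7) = (k^2 - 6*k + 9)/(k + 1)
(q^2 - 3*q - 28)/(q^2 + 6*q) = (q^2 - 3*q - 28)/(q*(q + 6))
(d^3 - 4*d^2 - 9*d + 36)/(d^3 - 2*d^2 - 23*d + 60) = (d + 3)/(d + 5)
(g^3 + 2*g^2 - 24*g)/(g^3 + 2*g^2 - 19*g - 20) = g*(g + 6)/(g^2 + 6*g + 5)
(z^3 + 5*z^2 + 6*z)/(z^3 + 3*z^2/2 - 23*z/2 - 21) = 2*z/(2*z - 7)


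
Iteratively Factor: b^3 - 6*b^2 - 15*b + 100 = (b - 5)*(b^2 - b - 20) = (b - 5)*(b + 4)*(b - 5)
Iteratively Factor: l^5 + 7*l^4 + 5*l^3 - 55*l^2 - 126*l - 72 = (l + 2)*(l^4 + 5*l^3 - 5*l^2 - 45*l - 36) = (l - 3)*(l + 2)*(l^3 + 8*l^2 + 19*l + 12) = (l - 3)*(l + 2)*(l + 4)*(l^2 + 4*l + 3) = (l - 3)*(l + 1)*(l + 2)*(l + 4)*(l + 3)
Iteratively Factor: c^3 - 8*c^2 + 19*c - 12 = (c - 3)*(c^2 - 5*c + 4) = (c - 3)*(c - 1)*(c - 4)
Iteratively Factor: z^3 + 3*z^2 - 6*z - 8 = (z - 2)*(z^2 + 5*z + 4) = (z - 2)*(z + 4)*(z + 1)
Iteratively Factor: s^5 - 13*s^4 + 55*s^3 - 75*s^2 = (s)*(s^4 - 13*s^3 + 55*s^2 - 75*s) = s*(s - 5)*(s^3 - 8*s^2 + 15*s) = s*(s - 5)*(s - 3)*(s^2 - 5*s) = s^2*(s - 5)*(s - 3)*(s - 5)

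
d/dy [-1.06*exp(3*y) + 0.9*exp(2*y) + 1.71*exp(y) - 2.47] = (-3.18*exp(2*y) + 1.8*exp(y) + 1.71)*exp(y)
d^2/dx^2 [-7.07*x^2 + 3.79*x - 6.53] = -14.1400000000000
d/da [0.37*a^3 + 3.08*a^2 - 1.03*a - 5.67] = 1.11*a^2 + 6.16*a - 1.03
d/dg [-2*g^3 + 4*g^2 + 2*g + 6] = -6*g^2 + 8*g + 2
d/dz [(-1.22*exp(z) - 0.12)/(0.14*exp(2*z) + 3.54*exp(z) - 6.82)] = (0.1708*exp(2*z) + 0.0335999999999999*exp(z) + 8.7452)*exp(z)/(0.0196*exp(4*z) + 0.9912*exp(3*z) + 10.622*exp(2*z) - 48.2856*exp(z) + 46.5124)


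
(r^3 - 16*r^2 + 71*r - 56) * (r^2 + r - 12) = r^5 - 15*r^4 + 43*r^3 + 207*r^2 - 908*r + 672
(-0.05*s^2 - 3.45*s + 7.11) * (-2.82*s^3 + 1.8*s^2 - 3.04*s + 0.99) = 0.141*s^5 + 9.639*s^4 - 26.1082*s^3 + 23.2365*s^2 - 25.0299*s + 7.0389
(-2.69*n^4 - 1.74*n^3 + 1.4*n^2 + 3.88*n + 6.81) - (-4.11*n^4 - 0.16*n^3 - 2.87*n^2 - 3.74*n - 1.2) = 1.42*n^4 - 1.58*n^3 + 4.27*n^2 + 7.62*n + 8.01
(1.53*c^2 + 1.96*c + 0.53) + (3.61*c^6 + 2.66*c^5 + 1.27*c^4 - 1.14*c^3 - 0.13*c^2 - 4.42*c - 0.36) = 3.61*c^6 + 2.66*c^5 + 1.27*c^4 - 1.14*c^3 + 1.4*c^2 - 2.46*c + 0.17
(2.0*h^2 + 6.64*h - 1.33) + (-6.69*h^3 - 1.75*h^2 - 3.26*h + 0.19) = -6.69*h^3 + 0.25*h^2 + 3.38*h - 1.14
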